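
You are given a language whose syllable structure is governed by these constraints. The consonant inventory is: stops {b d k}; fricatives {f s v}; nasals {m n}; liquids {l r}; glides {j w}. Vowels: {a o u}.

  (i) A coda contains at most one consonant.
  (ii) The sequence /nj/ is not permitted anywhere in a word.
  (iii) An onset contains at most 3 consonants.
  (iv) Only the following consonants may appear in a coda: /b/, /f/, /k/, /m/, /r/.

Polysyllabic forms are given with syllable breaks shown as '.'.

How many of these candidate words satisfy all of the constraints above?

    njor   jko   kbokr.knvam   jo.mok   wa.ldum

3

njor — violates constraint (ii): contains banned sequence /nj/ → phonotactically illegal
jko — σ1 onset /jk/ (2C), coda /∅/ ok → phonotactically legal
kbokr.knvam — violates constraint (i): syllable 1 coda /kr/ has 2 consonants (> 1) → phonotactically illegal
jo.mok — σ1 onset /j/, coda /∅/ ok; σ2 onset /m/, coda /k/ ok → phonotactically legal
wa.ldum — σ1 onset /w/, coda /∅/ ok; σ2 onset /ld/ (2C), coda /m/ ok → phonotactically legal
Phonotactically legal: jko, jo.mok, wa.ldum → 3.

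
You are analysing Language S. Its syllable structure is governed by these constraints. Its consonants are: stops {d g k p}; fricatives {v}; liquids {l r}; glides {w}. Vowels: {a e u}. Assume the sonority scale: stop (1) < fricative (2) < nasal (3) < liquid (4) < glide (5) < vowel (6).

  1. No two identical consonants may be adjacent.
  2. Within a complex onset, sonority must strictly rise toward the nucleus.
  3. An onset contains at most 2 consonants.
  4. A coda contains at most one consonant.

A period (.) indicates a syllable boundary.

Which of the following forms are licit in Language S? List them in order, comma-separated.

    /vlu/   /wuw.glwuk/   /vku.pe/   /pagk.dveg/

/vlu/

/vlu/ — σ1 onset /vl/ (2→4 rises), coda /∅/ ok → licit
/wuw.glwuk/ — violates constraint 3: syllable 2 onset /glw/ has 3 consonants (> 2) → illicit
/vku.pe/ — violates constraint 2: syllable 1 onset /vk/: /v/ (fricative, 2) → /k/ (stop, 1) does not rise → illicit
/pagk.dveg/ — violates constraint 4: syllable 1 coda /gk/ has 2 consonants (> 1) → illicit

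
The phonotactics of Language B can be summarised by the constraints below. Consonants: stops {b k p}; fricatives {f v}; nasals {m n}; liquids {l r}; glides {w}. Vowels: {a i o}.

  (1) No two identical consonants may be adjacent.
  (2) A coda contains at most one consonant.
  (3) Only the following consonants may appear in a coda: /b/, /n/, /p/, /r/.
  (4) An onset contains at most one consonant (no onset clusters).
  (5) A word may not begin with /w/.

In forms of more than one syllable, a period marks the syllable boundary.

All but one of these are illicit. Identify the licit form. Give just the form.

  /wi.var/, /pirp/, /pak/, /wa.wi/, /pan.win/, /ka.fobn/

/pan.win/

/wi.var/ — violates constraint 5: word begins with /w/ → illicit
/pirp/ — violates constraint 2: syllable 1 coda /rp/ has 2 consonants (> 1) → illicit
/pak/ — violates constraint 3: syllable 1 coda contains /k/, which is not a licensed coda consonant → illicit
/wa.wi/ — violates constraint 5: word begins with /w/ → illicit
/pan.win/ — σ1 onset /p/, coda /n/ ok; σ2 onset /w/, coda /n/ ok → licit
/ka.fobn/ — violates constraint 2: syllable 2 coda /bn/ has 2 consonants (> 1) → illicit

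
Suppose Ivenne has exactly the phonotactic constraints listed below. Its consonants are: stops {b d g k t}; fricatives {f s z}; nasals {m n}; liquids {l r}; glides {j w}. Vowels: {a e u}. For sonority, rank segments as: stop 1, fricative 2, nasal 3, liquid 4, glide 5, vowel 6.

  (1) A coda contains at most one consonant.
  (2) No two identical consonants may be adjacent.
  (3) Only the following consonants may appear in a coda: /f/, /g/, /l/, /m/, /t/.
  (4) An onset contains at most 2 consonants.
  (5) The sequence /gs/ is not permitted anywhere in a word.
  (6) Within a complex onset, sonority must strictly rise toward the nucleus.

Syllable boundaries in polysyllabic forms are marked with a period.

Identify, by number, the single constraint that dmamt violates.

1

dmamt: syllable 1 coda /mt/ has 2 consonants (> 1).
This is a violation of constraint 1: "A coda contains at most one consonant."
The remaining constraints (2, 3, 4, 5, 6) are satisfied.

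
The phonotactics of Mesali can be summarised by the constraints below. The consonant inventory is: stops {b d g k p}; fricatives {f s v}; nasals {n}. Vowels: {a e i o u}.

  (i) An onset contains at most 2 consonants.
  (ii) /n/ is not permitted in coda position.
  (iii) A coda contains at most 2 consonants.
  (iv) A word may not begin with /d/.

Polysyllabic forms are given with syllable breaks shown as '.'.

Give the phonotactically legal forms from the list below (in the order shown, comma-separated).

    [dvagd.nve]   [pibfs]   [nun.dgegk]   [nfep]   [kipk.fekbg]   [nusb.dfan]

[nfep]

[dvagd.nve] — violates constraint (iv): word begins with /d/ → phonotactically illegal
[pibfs] — violates constraint (iii): syllable 1 coda /bfs/ has 3 consonants (> 2) → phonotactically illegal
[nun.dgegk] — violates constraint (ii): syllable 1 coda contains /n/ → phonotactically illegal
[nfep] — σ1 onset /nf/ (2C), coda /p/ ok → phonotactically legal
[kipk.fekbg] — violates constraint (iii): syllable 2 coda /kbg/ has 3 consonants (> 2) → phonotactically illegal
[nusb.dfan] — violates constraint (ii): syllable 2 coda contains /n/ → phonotactically illegal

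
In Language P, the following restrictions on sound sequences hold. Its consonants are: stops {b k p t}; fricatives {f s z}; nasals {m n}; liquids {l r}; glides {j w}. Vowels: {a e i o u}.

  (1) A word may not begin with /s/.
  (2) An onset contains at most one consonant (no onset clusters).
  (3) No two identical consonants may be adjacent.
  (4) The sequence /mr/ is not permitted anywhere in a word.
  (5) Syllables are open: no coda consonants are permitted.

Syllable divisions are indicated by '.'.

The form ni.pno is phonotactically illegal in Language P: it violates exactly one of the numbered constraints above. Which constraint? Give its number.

ni.pno: syllable 2 onset /pn/ has 2 consonants (> 1).
This is a violation of constraint 2: "An onset contains at most one consonant (no onset clusters)."
The remaining constraints (1, 3, 4, 5) are satisfied.

2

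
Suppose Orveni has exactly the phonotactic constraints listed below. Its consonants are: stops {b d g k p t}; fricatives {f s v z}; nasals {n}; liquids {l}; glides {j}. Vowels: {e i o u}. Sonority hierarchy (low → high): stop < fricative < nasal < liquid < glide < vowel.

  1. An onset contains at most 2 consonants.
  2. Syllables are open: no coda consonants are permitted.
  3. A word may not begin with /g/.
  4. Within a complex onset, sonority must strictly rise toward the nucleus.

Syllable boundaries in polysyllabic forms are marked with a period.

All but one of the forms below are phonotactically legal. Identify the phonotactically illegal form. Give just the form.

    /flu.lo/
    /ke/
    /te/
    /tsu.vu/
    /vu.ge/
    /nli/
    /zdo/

/zdo/

/flu.lo/ — σ1 onset /fl/ (2→4 rises), coda /∅/ ok; σ2 onset /l/, coda /∅/ ok → phonotactically legal
/ke/ — σ1 onset /k/, coda /∅/ ok → phonotactically legal
/te/ — σ1 onset /t/, coda /∅/ ok → phonotactically legal
/tsu.vu/ — σ1 onset /ts/ (1→2 rises), coda /∅/ ok; σ2 onset /v/, coda /∅/ ok → phonotactically legal
/vu.ge/ — σ1 onset /v/, coda /∅/ ok; σ2 onset /g/, coda /∅/ ok → phonotactically legal
/nli/ — σ1 onset /nl/ (3→4 rises), coda /∅/ ok → phonotactically legal
/zdo/ — violates constraint 4: syllable 1 onset /zd/: /z/ (fricative, 2) → /d/ (stop, 1) does not rise → phonotactically illegal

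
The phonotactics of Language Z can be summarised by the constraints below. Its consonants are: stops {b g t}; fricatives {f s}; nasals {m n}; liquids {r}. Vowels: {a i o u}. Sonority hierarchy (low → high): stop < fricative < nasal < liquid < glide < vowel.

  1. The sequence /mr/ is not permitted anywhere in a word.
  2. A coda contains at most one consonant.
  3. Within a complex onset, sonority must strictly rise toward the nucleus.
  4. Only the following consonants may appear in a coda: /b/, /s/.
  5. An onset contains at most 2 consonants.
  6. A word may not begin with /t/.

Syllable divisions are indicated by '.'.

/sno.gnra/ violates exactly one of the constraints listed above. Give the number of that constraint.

5

/sno.gnra/: syllable 2 onset /gnr/ has 3 consonants (> 2).
This is a violation of constraint 5: "An onset contains at most 2 consonants."
The remaining constraints (1, 2, 3, 4, 6) are satisfied.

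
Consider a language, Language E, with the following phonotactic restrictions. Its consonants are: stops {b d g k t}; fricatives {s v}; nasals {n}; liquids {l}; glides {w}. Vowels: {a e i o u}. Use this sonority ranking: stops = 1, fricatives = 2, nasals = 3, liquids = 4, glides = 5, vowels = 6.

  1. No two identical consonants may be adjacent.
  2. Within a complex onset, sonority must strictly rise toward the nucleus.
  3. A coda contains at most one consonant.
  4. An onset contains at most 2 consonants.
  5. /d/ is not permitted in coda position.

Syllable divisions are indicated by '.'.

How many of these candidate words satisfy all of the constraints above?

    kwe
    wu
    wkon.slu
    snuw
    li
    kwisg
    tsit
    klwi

5

kwe — σ1 onset /kw/ (1→5 rises), coda /∅/ ok → permitted
wu — σ1 onset /w/, coda /∅/ ok → permitted
wkon.slu — violates constraint 2: syllable 1 onset /wk/: /w/ (glide, 5) → /k/ (stop, 1) does not rise → not permitted
snuw — σ1 onset /sn/ (2→3 rises), coda /w/ ok → permitted
li — σ1 onset /l/, coda /∅/ ok → permitted
kwisg — violates constraint 3: syllable 1 coda /sg/ has 2 consonants (> 1) → not permitted
tsit — σ1 onset /ts/ (1→2 rises), coda /t/ ok → permitted
klwi — violates constraint 4: syllable 1 onset /klw/ has 3 consonants (> 2) → not permitted
Permitted: kwe, wu, snuw, li, tsit → 5.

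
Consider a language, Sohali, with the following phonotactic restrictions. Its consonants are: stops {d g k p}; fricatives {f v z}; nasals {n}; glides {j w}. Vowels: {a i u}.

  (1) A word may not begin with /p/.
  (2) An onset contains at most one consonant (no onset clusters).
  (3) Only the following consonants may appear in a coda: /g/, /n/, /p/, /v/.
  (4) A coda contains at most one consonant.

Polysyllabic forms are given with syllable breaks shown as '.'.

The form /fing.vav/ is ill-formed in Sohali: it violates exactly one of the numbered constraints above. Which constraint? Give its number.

4

/fing.vav/: syllable 1 coda /ng/ has 2 consonants (> 1).
This is a violation of constraint 4: "A coda contains at most one consonant."
The remaining constraints (1, 2, 3) are satisfied.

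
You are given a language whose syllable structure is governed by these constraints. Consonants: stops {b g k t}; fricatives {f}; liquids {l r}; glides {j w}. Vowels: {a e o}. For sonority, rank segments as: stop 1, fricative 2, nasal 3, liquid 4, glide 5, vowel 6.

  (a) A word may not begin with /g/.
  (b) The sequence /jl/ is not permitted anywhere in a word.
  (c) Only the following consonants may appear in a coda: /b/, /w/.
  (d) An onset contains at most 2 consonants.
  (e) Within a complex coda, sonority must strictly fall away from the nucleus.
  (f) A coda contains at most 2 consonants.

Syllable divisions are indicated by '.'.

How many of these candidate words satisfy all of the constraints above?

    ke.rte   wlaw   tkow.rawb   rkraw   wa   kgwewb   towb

5

ke.rte — σ1 onset /k/, coda /∅/ ok; σ2 onset /rt/ (2C), coda /∅/ ok → well-formed
wlaw — σ1 onset /wl/ (2C), coda /w/ ok → well-formed
tkow.rawb — σ1 onset /tk/ (2C), coda /w/ ok; σ2 onset /r/, coda /wb/ (5→1 falls) ok → well-formed
rkraw — violates constraint (d): syllable 1 onset /rkr/ has 3 consonants (> 2) → ill-formed
wa — σ1 onset /w/, coda /∅/ ok → well-formed
kgwewb — violates constraint (d): syllable 1 onset /kgw/ has 3 consonants (> 2) → ill-formed
towb — σ1 onset /t/, coda /wb/ (5→1 falls) ok → well-formed
Well-formed: ke.rte, wlaw, tkow.rawb, wa, towb → 5.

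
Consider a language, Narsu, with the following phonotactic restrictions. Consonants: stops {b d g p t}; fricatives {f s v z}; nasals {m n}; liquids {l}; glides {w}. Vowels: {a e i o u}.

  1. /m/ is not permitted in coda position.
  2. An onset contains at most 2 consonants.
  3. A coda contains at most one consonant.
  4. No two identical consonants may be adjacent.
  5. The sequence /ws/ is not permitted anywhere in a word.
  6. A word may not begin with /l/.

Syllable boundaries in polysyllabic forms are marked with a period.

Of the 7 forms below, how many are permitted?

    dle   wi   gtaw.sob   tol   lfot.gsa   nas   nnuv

dle — σ1 onset /dl/ (2C), coda /∅/ ok → permitted
wi — σ1 onset /w/, coda /∅/ ok → permitted
gtaw.sob — violates constraint 5: contains banned sequence /ws/ → not permitted
tol — σ1 onset /t/, coda /l/ ok → permitted
lfot.gsa — violates constraint 6: word begins with /l/ → not permitted
nas — σ1 onset /n/, coda /s/ ok → permitted
nnuv — violates constraint 4: adjacent identical consonants /nn/ → not permitted
Permitted: dle, wi, tol, nas → 4.

4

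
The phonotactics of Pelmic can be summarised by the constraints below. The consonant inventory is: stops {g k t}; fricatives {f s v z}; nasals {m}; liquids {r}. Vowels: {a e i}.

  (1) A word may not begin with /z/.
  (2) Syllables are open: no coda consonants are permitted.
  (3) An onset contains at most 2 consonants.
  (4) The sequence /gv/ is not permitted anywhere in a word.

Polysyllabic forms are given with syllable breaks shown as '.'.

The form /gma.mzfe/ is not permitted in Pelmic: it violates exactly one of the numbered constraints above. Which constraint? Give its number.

/gma.mzfe/: syllable 2 onset /mzf/ has 3 consonants (> 2).
This is a violation of constraint 3: "An onset contains at most 2 consonants."
The remaining constraints (1, 2, 4) are satisfied.

3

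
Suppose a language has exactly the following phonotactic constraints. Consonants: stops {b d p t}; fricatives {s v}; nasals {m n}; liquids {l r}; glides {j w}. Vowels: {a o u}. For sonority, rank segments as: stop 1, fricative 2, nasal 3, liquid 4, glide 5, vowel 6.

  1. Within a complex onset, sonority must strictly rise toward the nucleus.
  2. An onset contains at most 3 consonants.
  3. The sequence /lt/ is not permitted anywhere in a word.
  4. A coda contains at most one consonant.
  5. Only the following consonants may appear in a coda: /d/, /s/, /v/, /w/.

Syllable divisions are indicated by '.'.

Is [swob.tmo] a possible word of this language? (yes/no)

no

[swob.tmo] — violates constraint 5: syllable 1 coda contains /b/, which is not a licensed coda consonant → illicit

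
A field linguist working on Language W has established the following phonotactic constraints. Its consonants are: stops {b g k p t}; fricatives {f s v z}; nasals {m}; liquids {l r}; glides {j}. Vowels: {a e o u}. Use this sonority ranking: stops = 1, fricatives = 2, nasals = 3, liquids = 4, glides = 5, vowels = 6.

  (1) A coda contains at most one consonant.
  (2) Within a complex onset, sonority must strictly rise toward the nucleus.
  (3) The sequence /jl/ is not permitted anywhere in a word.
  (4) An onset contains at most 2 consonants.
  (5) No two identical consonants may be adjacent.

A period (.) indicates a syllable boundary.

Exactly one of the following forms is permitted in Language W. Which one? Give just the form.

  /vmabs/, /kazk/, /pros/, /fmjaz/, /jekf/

/pros/

/vmabs/ — violates constraint 1: syllable 1 coda /bs/ has 2 consonants (> 1) → not permitted
/kazk/ — violates constraint 1: syllable 1 coda /zk/ has 2 consonants (> 1) → not permitted
/pros/ — σ1 onset /pr/ (1→4 rises), coda /s/ ok → permitted
/fmjaz/ — violates constraint 4: syllable 1 onset /fmj/ has 3 consonants (> 2) → not permitted
/jekf/ — violates constraint 1: syllable 1 coda /kf/ has 2 consonants (> 1) → not permitted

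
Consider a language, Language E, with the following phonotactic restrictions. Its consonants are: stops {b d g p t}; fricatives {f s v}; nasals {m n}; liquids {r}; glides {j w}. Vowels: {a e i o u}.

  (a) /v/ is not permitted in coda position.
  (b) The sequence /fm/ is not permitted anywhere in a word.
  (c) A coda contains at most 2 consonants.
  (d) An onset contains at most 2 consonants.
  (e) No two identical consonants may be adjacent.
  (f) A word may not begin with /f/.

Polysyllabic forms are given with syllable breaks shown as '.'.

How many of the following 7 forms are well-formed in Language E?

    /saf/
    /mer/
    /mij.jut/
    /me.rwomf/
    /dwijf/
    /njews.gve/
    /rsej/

/saf/ — σ1 onset /s/, coda /f/ ok → well-formed
/mer/ — σ1 onset /m/, coda /r/ ok → well-formed
/mij.jut/ — violates constraint (e): adjacent identical consonants /jj/ → ill-formed
/me.rwomf/ — σ1 onset /m/, coda /∅/ ok; σ2 onset /rw/ (2C), coda /mf/ (2C) ok → well-formed
/dwijf/ — σ1 onset /dw/ (2C), coda /jf/ (2C) ok → well-formed
/njews.gve/ — σ1 onset /nj/ (2C), coda /ws/ (2C) ok; σ2 onset /gv/ (2C), coda /∅/ ok → well-formed
/rsej/ — σ1 onset /rs/ (2C), coda /j/ ok → well-formed
Well-formed: /saf/, /mer/, /me.rwomf/, /dwijf/, /njews.gve/, /rsej/ → 6.

6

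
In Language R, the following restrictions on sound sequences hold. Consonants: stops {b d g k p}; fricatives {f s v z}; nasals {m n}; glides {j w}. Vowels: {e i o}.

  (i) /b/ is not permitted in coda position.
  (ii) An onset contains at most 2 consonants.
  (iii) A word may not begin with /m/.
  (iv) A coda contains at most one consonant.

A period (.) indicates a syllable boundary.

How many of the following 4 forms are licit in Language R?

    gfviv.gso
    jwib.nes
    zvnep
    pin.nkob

0

gfviv.gso — violates constraint (ii): syllable 1 onset /gfv/ has 3 consonants (> 2) → illicit
jwib.nes — violates constraint (i): syllable 1 coda contains /b/ → illicit
zvnep — violates constraint (ii): syllable 1 onset /zvn/ has 3 consonants (> 2) → illicit
pin.nkob — violates constraint (i): syllable 2 coda contains /b/ → illicit
No form is licit → 0.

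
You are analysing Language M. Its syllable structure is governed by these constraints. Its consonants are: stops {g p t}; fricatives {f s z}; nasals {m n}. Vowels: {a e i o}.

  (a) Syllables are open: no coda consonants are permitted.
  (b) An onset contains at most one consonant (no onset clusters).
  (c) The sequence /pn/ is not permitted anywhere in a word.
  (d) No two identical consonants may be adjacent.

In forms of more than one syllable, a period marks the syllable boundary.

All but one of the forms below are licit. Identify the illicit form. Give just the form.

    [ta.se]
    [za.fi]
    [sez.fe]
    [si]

[sez.fe]

[ta.se] — σ1 onset /t/, coda /∅/ ok; σ2 onset /s/, coda /∅/ ok → licit
[za.fi] — σ1 onset /z/, coda /∅/ ok; σ2 onset /f/, coda /∅/ ok → licit
[sez.fe] — violates constraint (a): syllable 1 coda /z/ has 1 consonant (> 0) → illicit
[si] — σ1 onset /s/, coda /∅/ ok → licit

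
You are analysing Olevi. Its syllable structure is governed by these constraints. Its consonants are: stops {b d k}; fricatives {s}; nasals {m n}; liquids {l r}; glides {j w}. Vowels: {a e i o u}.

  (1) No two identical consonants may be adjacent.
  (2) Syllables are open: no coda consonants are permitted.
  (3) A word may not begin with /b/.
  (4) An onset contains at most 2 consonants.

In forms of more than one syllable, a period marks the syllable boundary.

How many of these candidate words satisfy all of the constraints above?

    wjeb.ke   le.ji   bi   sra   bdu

wjeb.ke — violates constraint 2: syllable 1 coda /b/ has 1 consonant (> 0) → ill-formed
le.ji — σ1 onset /l/, coda /∅/ ok; σ2 onset /j/, coda /∅/ ok → well-formed
bi — violates constraint 3: word begins with /b/ → ill-formed
sra — σ1 onset /sr/ (2C), coda /∅/ ok → well-formed
bdu — violates constraint 3: word begins with /b/ → ill-formed
Well-formed: le.ji, sra → 2.

2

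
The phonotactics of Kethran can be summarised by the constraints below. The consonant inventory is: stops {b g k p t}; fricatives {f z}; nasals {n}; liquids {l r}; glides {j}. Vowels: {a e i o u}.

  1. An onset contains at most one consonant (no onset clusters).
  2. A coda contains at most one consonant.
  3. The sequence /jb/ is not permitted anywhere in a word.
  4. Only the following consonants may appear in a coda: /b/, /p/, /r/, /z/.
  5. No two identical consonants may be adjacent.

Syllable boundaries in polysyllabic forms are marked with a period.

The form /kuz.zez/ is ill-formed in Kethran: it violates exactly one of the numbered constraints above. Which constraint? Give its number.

/kuz.zez/: adjacent identical consonants /zz/.
This is a violation of constraint 5: "No two identical consonants may be adjacent."
The remaining constraints (1, 2, 3, 4) are satisfied.

5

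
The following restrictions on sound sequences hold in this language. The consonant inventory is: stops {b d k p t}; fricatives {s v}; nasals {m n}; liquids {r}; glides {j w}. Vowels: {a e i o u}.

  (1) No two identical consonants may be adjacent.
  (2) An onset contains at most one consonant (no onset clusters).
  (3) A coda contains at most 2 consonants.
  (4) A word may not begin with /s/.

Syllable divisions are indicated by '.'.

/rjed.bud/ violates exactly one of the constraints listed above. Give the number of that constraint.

/rjed.bud/: syllable 1 onset /rj/ has 2 consonants (> 1).
This is a violation of constraint 2: "An onset contains at most one consonant (no onset clusters)."
The remaining constraints (1, 3, 4) are satisfied.

2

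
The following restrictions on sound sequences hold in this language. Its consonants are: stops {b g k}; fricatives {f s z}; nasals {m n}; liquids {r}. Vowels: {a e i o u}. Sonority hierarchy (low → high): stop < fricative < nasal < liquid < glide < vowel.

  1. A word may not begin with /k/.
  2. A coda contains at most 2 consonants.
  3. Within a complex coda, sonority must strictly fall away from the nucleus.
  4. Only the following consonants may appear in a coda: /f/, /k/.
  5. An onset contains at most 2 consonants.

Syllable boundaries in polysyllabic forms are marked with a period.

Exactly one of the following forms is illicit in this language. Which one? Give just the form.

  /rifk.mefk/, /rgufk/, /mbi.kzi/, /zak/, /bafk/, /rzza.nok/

/rifk.mefk/ — σ1 onset /r/, coda /fk/ (2→1 falls) ok; σ2 onset /m/, coda /fk/ (2→1 falls) ok → licit
/rgufk/ — σ1 onset /rg/ (2C), coda /fk/ (2→1 falls) ok → licit
/mbi.kzi/ — σ1 onset /mb/ (2C), coda /∅/ ok; σ2 onset /kz/ (2C), coda /∅/ ok → licit
/zak/ — σ1 onset /z/, coda /k/ ok → licit
/bafk/ — σ1 onset /b/, coda /fk/ (2→1 falls) ok → licit
/rzza.nok/ — violates constraint 5: syllable 1 onset /rzz/ has 3 consonants (> 2) → illicit

/rzza.nok/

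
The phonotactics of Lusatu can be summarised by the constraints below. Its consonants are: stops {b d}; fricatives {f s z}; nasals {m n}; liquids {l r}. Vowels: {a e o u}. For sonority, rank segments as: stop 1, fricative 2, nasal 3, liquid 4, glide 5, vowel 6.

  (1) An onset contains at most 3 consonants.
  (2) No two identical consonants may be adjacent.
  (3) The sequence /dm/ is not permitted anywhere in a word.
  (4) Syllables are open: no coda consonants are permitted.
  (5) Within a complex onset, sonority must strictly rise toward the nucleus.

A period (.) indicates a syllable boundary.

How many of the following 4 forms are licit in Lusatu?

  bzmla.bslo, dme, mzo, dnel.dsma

0

bzmla.bslo — violates constraint 1: syllable 1 onset /bzml/ has 4 consonants (> 3) → illicit
dme — violates constraint 3: contains banned sequence /dm/ → illicit
mzo — violates constraint 5: syllable 1 onset /mz/: /m/ (nasal, 3) → /z/ (fricative, 2) does not rise → illicit
dnel.dsma — violates constraint 4: syllable 1 coda /l/ has 1 consonant (> 0) → illicit
No form is licit → 0.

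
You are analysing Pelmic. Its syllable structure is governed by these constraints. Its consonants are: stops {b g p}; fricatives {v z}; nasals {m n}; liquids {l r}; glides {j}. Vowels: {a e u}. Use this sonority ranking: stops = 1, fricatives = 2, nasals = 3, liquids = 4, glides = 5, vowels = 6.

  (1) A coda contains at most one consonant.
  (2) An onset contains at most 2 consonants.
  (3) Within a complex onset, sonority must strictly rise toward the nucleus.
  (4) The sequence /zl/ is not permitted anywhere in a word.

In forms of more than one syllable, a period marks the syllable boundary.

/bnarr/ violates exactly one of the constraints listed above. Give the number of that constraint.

/bnarr/: syllable 1 coda /rr/ has 2 consonants (> 1).
This is a violation of constraint 1: "A coda contains at most one consonant."
The remaining constraints (2, 3, 4) are satisfied.

1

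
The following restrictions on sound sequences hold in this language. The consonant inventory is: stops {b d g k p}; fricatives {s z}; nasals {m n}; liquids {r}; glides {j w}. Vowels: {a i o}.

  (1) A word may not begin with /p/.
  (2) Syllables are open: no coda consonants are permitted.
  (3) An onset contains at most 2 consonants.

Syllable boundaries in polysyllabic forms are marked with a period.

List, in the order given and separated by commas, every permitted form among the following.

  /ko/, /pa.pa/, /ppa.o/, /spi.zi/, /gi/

/ko/, /spi.zi/, /gi/

/ko/ — σ1 onset /k/, coda /∅/ ok → permitted
/pa.pa/ — violates constraint 1: word begins with /p/ → not permitted
/ppa.o/ — violates constraint 1: word begins with /p/ → not permitted
/spi.zi/ — σ1 onset /sp/ (2C), coda /∅/ ok; σ2 onset /z/, coda /∅/ ok → permitted
/gi/ — σ1 onset /g/, coda /∅/ ok → permitted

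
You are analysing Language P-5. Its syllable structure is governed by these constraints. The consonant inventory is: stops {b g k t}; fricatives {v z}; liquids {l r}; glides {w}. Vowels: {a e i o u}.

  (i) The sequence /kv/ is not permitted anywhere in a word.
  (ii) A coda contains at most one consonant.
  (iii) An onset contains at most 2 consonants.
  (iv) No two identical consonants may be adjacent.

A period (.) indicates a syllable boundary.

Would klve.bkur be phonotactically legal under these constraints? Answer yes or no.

klve.bkur — violates constraint (iii): syllable 1 onset /klv/ has 3 consonants (> 2) → phonotactically illegal

no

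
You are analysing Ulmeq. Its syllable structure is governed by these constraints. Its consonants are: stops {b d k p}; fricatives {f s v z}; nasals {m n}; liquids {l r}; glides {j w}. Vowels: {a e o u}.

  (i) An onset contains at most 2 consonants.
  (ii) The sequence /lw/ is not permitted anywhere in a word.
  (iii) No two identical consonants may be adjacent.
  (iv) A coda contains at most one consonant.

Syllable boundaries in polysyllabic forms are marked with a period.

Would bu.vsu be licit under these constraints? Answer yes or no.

bu.vsu — σ1 onset /b/, coda /∅/ ok; σ2 onset /vs/ (2C), coda /∅/ ok → licit

yes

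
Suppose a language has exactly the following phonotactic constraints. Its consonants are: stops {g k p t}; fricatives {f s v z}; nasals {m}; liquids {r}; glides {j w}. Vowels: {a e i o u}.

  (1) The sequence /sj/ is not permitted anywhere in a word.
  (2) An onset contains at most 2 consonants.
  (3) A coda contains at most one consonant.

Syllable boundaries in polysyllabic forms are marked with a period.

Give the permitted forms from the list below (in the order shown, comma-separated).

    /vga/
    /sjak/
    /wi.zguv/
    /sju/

/vga/ — σ1 onset /vg/ (2C), coda /∅/ ok → permitted
/sjak/ — violates constraint 1: contains banned sequence /sj/ → not permitted
/wi.zguv/ — σ1 onset /w/, coda /∅/ ok; σ2 onset /zg/ (2C), coda /v/ ok → permitted
/sju/ — violates constraint 1: contains banned sequence /sj/ → not permitted

/vga/, /wi.zguv/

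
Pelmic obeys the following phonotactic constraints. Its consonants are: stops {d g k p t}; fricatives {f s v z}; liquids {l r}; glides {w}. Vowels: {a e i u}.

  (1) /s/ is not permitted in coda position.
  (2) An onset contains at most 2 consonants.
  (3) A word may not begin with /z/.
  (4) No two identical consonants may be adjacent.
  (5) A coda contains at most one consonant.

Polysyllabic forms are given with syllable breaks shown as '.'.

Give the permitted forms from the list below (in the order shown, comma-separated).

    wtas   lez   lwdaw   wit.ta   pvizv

wtas — violates constraint 1: syllable 1 coda contains /s/ → not permitted
lez — σ1 onset /l/, coda /z/ ok → permitted
lwdaw — violates constraint 2: syllable 1 onset /lwd/ has 3 consonants (> 2) → not permitted
wit.ta — violates constraint 4: adjacent identical consonants /tt/ → not permitted
pvizv — violates constraint 5: syllable 1 coda /zv/ has 2 consonants (> 1) → not permitted

lez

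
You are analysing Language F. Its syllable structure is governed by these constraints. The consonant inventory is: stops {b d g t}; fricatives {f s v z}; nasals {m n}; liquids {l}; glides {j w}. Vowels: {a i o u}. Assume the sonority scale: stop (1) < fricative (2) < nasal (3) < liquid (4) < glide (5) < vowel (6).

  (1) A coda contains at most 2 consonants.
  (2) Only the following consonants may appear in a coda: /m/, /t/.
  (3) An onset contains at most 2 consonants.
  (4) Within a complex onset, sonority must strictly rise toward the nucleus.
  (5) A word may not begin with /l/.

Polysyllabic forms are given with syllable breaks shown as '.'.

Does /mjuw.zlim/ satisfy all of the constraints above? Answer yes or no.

no

/mjuw.zlim/ — violates constraint 2: syllable 1 coda contains /w/, which is not a licensed coda consonant → illicit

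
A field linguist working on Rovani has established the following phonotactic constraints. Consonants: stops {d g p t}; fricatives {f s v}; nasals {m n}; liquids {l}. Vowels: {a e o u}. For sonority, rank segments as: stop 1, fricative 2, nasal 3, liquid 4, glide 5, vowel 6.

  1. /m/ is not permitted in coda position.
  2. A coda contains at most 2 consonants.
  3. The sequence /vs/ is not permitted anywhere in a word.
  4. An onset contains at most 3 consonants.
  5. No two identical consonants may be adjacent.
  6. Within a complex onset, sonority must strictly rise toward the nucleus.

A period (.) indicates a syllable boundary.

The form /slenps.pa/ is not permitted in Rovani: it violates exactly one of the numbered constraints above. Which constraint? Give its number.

2

/slenps.pa/: syllable 1 coda /nps/ has 3 consonants (> 2).
This is a violation of constraint 2: "A coda contains at most 2 consonants."
The remaining constraints (1, 3, 4, 5, 6) are satisfied.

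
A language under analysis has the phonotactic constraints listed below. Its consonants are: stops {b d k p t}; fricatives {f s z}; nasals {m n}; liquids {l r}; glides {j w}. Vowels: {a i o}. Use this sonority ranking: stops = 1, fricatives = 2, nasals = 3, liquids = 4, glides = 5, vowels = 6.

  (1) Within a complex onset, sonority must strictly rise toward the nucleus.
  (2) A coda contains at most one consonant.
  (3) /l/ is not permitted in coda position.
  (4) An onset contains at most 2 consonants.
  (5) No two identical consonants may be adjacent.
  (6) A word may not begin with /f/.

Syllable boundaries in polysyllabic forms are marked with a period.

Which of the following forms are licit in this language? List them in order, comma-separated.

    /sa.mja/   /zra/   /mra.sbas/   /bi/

/sa.mja/, /zra/, /bi/

/sa.mja/ — σ1 onset /s/, coda /∅/ ok; σ2 onset /mj/ (3→5 rises), coda /∅/ ok → licit
/zra/ — σ1 onset /zr/ (2→4 rises), coda /∅/ ok → licit
/mra.sbas/ — violates constraint 1: syllable 2 onset /sb/: /s/ (fricative, 2) → /b/ (stop, 1) does not rise → illicit
/bi/ — σ1 onset /b/, coda /∅/ ok → licit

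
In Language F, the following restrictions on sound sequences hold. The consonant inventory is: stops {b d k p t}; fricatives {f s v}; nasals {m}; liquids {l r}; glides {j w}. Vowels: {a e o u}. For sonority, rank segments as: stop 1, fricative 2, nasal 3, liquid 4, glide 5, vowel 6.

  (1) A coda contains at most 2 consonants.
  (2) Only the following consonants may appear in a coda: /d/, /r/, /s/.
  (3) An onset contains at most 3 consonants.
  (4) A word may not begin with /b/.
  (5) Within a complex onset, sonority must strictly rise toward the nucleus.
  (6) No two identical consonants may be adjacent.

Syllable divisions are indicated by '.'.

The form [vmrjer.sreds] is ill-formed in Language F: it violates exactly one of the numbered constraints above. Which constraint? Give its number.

3

[vmrjer.sreds]: syllable 1 onset /vmrj/ has 4 consonants (> 3).
This is a violation of constraint 3: "An onset contains at most 3 consonants."
The remaining constraints (1, 2, 4, 5, 6) are satisfied.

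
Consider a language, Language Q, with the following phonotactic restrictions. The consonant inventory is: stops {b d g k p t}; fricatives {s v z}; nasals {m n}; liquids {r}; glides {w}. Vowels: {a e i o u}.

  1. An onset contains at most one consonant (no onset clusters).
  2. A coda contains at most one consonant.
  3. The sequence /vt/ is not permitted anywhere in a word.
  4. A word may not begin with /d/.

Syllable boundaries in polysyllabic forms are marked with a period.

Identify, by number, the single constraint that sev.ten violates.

3

sev.ten: contains banned sequence /vt/.
This is a violation of constraint 3: "The sequence /vt/ is not permitted anywhere in a word."
The remaining constraints (1, 2, 4) are satisfied.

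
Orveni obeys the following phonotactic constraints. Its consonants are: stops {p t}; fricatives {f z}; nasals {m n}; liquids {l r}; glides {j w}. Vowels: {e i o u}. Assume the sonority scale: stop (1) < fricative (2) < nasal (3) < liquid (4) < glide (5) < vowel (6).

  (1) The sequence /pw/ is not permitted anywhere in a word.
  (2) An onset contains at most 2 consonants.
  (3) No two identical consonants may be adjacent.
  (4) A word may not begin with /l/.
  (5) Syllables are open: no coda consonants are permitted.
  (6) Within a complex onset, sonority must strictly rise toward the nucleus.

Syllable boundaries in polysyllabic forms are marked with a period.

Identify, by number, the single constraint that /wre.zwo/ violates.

6

/wre.zwo/: syllable 1 onset /wr/: /w/ (glide, 5) → /r/ (liquid, 4) does not rise.
This is a violation of constraint 6: "Within a complex onset, sonority must strictly rise toward the nucleus."
The remaining constraints (1, 2, 3, 4, 5) are satisfied.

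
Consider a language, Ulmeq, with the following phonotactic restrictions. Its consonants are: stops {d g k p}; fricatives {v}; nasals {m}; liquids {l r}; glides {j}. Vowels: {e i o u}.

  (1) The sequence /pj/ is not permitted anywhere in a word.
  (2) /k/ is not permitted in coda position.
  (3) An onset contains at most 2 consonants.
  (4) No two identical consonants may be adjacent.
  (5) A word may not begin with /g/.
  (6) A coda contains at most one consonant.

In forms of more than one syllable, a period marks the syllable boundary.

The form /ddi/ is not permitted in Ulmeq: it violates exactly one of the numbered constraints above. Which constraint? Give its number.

4

/ddi/: adjacent identical consonants /dd/.
This is a violation of constraint 4: "No two identical consonants may be adjacent."
The remaining constraints (1, 2, 3, 5, 6) are satisfied.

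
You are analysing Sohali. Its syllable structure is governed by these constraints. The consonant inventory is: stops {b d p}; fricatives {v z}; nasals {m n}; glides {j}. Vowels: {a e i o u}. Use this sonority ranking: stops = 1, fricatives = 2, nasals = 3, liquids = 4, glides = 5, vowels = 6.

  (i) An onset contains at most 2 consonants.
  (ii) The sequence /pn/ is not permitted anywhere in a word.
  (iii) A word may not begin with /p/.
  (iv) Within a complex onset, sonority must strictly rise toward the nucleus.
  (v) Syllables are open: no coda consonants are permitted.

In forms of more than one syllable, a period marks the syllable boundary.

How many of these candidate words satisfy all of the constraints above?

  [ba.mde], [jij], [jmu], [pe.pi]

[ba.mde] — violates constraint (iv): syllable 2 onset /md/: /m/ (nasal, 3) → /d/ (stop, 1) does not rise → phonotactically illegal
[jij] — violates constraint (v): syllable 1 coda /j/ has 1 consonant (> 0) → phonotactically illegal
[jmu] — violates constraint (iv): syllable 1 onset /jm/: /j/ (glide, 5) → /m/ (nasal, 3) does not rise → phonotactically illegal
[pe.pi] — violates constraint (iii): word begins with /p/ → phonotactically illegal
No form is phonotactically legal → 0.

0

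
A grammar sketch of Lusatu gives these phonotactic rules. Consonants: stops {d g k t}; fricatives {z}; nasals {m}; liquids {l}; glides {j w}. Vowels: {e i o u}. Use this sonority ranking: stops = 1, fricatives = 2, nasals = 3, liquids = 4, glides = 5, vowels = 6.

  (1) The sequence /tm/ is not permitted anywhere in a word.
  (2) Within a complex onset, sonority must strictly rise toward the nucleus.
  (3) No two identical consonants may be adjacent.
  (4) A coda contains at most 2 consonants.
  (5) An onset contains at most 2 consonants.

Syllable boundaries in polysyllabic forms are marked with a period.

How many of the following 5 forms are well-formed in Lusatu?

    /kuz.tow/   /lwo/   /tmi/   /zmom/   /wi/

/kuz.tow/ — σ1 onset /k/, coda /z/ ok; σ2 onset /t/, coda /w/ ok → well-formed
/lwo/ — σ1 onset /lw/ (4→5 rises), coda /∅/ ok → well-formed
/tmi/ — violates constraint 1: contains banned sequence /tm/ → ill-formed
/zmom/ — σ1 onset /zm/ (2→3 rises), coda /m/ ok → well-formed
/wi/ — σ1 onset /w/, coda /∅/ ok → well-formed
Well-formed: /kuz.tow/, /lwo/, /zmom/, /wi/ → 4.

4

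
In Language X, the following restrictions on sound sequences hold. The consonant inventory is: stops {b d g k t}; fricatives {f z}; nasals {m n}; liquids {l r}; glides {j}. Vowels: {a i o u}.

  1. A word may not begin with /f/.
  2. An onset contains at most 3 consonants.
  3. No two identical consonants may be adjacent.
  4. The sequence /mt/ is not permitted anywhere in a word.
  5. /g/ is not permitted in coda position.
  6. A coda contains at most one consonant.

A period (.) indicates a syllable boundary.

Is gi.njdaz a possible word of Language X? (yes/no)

gi.njdaz — σ1 onset /g/, coda /∅/ ok; σ2 onset /njd/ (3C), coda /z/ ok → well-formed

yes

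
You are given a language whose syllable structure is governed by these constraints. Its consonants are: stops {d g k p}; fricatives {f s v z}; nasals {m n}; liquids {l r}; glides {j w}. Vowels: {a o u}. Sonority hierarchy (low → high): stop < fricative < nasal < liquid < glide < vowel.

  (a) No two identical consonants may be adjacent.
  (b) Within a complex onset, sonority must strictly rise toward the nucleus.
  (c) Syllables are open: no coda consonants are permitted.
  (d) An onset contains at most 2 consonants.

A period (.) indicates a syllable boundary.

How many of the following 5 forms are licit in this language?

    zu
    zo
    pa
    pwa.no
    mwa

5

zu — σ1 onset /z/, coda /∅/ ok → licit
zo — σ1 onset /z/, coda /∅/ ok → licit
pa — σ1 onset /p/, coda /∅/ ok → licit
pwa.no — σ1 onset /pw/ (1→5 rises), coda /∅/ ok; σ2 onset /n/, coda /∅/ ok → licit
mwa — σ1 onset /mw/ (3→5 rises), coda /∅/ ok → licit
Licit: zu, zo, pa, pwa.no, mwa → 5.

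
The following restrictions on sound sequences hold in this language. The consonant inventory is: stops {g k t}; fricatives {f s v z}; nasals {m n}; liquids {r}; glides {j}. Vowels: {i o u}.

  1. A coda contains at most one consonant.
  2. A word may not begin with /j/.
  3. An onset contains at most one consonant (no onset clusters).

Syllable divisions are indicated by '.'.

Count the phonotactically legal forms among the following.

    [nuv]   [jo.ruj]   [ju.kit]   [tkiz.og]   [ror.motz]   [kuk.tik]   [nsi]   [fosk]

[nuv] — σ1 onset /n/, coda /v/ ok → phonotactically legal
[jo.ruj] — violates constraint 2: word begins with /j/ → phonotactically illegal
[ju.kit] — violates constraint 2: word begins with /j/ → phonotactically illegal
[tkiz.og] — violates constraint 3: syllable 1 onset /tk/ has 2 consonants (> 1) → phonotactically illegal
[ror.motz] — violates constraint 1: syllable 2 coda /tz/ has 2 consonants (> 1) → phonotactically illegal
[kuk.tik] — σ1 onset /k/, coda /k/ ok; σ2 onset /t/, coda /k/ ok → phonotactically legal
[nsi] — violates constraint 3: syllable 1 onset /ns/ has 2 consonants (> 1) → phonotactically illegal
[fosk] — violates constraint 1: syllable 1 coda /sk/ has 2 consonants (> 1) → phonotactically illegal
Phonotactically legal: [nuv], [kuk.tik] → 2.

2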